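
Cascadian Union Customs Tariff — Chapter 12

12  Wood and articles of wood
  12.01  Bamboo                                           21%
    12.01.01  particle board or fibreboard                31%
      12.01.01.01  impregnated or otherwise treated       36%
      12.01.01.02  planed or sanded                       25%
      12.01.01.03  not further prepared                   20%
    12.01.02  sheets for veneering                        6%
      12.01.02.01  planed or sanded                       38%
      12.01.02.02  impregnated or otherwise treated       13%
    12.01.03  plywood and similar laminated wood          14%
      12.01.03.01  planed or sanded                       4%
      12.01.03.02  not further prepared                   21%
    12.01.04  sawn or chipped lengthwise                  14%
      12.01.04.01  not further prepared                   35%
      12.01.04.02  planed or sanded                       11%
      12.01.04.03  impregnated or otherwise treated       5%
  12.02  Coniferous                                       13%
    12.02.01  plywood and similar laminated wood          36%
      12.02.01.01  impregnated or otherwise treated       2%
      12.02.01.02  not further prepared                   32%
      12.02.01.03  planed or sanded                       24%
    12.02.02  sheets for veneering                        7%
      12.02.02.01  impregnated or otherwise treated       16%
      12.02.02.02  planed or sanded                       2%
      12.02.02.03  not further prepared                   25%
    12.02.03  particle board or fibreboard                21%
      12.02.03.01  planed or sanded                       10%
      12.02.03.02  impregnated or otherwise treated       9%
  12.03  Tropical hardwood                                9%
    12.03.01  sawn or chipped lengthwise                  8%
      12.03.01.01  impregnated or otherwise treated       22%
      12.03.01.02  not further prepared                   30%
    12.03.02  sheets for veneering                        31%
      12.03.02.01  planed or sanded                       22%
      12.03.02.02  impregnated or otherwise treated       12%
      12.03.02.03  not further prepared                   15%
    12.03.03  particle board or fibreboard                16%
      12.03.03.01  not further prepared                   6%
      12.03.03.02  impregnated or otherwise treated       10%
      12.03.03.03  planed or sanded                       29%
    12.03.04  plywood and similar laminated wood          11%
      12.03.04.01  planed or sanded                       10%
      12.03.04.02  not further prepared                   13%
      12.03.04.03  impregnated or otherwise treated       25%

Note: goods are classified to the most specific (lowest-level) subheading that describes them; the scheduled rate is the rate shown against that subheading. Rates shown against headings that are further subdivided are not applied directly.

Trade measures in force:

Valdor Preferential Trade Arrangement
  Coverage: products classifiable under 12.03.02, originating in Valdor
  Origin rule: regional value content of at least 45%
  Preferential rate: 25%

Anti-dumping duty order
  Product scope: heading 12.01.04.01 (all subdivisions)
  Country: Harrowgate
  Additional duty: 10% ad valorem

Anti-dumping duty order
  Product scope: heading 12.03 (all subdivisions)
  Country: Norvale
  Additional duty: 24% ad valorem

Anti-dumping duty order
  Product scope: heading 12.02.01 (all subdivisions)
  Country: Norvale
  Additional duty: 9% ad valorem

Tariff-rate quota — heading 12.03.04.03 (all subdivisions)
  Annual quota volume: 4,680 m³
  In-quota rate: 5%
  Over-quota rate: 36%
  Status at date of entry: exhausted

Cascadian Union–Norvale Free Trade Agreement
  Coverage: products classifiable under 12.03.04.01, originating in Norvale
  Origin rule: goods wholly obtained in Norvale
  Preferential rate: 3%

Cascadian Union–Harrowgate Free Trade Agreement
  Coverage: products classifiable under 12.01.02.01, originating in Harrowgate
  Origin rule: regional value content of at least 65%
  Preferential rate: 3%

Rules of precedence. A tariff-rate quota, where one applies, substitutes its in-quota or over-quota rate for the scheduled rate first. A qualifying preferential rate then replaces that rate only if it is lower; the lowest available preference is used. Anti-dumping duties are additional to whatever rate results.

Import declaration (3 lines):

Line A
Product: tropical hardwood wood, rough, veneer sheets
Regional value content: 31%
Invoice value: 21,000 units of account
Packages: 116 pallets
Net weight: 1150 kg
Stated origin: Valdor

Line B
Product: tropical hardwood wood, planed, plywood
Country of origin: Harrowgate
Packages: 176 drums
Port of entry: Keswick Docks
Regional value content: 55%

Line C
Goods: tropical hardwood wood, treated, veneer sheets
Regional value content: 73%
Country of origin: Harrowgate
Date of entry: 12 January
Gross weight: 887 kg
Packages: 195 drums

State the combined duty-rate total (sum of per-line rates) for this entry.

37%

Line A: tropical hardwood → 12.03; veneer sheets → 12.03.02; rough → 12.03.02.03. Scheduled 15%. Valdor agreement on 12.03.02: RVC < 45%. → 15%.
Line B: tropical hardwood → 12.03; plywood → 12.03.04; planed → 12.03.04.01. Scheduled 10%. Harrowgate agreement on 12.01.02.01: 12.03.04.01 not covered. → 10%.
Line C: tropical hardwood → 12.03; veneer sheets → 12.03.02; treated → 12.03.02.02. Scheduled 12%. Harrowgate agreement on 12.01.02.01: 12.03.02.02 not covered. → 12%.
Sum: 15% + 10% + 12% = 37%.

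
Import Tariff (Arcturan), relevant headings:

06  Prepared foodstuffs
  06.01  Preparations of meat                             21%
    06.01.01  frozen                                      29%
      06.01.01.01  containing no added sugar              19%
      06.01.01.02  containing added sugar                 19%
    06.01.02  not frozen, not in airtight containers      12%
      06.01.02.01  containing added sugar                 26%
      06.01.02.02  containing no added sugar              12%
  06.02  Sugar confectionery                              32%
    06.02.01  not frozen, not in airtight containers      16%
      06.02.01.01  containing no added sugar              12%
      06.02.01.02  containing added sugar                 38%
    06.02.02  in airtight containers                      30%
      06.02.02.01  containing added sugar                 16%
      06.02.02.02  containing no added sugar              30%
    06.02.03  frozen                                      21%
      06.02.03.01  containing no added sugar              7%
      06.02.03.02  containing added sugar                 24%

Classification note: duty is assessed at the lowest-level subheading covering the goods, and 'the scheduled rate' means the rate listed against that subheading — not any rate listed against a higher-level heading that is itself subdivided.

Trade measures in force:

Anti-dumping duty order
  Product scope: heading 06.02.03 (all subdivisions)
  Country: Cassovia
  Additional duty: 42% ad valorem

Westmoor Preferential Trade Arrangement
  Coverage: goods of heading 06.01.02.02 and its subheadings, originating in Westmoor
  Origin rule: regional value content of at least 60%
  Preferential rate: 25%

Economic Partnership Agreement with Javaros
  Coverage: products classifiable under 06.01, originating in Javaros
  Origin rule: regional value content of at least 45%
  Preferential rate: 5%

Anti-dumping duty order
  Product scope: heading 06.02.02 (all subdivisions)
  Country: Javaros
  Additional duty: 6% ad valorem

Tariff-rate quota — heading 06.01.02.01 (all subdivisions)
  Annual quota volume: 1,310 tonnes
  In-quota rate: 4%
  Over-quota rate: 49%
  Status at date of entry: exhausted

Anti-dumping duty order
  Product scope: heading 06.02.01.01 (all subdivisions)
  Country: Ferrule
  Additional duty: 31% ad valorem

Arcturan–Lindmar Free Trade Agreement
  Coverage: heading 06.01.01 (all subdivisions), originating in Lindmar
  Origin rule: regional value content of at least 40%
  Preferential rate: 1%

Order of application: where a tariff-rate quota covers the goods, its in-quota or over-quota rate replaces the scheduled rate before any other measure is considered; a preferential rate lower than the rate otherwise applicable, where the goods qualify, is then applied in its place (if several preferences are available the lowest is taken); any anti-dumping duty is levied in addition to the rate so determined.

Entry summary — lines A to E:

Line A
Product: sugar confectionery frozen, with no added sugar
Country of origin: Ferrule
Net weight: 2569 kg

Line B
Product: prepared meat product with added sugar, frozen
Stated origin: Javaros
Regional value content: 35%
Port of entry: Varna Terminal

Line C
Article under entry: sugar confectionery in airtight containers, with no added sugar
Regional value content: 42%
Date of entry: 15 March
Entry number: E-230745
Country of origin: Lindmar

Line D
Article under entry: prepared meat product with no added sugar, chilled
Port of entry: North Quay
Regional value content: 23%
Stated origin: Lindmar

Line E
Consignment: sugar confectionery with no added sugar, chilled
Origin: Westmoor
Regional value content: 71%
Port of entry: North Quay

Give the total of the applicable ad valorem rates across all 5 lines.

Line A: sugar confectionery → 06.02; frozen → 06.02.03; with no added sugar → 06.02.03.01. Scheduled 7%. No special measure applies. → 7%.
Line B: prepared meat product → 06.01; frozen → 06.01.01; with added sugar → 06.01.01.02. Scheduled 19%. Javaros agreement on 06.01: RVC < 45%. → 19%.
Line C: sugar confectionery → 06.02; in airtight containers → 06.02.02; with no added sugar → 06.02.02.02. Scheduled 30%. Lindmar agreement on 06.01.01: 06.02.02.02 not covered. → 30%.
Line D: prepared meat product → 06.01; chilled → 06.01.02; with no added sugar → 06.01.02.02. Scheduled 12%. Lindmar agreement on 06.01.01: 06.01.02.02 not covered. → 12%.
Line E: sugar confectionery → 06.02; chilled → 06.02.01; with no added sugar → 06.02.01.01. Scheduled 12%. Westmoor agreement on 06.01.02.02: 06.02.01.01 not covered. → 12%.
Sum: 7% + 19% + 30% + 12% + 12% = 80%.

80%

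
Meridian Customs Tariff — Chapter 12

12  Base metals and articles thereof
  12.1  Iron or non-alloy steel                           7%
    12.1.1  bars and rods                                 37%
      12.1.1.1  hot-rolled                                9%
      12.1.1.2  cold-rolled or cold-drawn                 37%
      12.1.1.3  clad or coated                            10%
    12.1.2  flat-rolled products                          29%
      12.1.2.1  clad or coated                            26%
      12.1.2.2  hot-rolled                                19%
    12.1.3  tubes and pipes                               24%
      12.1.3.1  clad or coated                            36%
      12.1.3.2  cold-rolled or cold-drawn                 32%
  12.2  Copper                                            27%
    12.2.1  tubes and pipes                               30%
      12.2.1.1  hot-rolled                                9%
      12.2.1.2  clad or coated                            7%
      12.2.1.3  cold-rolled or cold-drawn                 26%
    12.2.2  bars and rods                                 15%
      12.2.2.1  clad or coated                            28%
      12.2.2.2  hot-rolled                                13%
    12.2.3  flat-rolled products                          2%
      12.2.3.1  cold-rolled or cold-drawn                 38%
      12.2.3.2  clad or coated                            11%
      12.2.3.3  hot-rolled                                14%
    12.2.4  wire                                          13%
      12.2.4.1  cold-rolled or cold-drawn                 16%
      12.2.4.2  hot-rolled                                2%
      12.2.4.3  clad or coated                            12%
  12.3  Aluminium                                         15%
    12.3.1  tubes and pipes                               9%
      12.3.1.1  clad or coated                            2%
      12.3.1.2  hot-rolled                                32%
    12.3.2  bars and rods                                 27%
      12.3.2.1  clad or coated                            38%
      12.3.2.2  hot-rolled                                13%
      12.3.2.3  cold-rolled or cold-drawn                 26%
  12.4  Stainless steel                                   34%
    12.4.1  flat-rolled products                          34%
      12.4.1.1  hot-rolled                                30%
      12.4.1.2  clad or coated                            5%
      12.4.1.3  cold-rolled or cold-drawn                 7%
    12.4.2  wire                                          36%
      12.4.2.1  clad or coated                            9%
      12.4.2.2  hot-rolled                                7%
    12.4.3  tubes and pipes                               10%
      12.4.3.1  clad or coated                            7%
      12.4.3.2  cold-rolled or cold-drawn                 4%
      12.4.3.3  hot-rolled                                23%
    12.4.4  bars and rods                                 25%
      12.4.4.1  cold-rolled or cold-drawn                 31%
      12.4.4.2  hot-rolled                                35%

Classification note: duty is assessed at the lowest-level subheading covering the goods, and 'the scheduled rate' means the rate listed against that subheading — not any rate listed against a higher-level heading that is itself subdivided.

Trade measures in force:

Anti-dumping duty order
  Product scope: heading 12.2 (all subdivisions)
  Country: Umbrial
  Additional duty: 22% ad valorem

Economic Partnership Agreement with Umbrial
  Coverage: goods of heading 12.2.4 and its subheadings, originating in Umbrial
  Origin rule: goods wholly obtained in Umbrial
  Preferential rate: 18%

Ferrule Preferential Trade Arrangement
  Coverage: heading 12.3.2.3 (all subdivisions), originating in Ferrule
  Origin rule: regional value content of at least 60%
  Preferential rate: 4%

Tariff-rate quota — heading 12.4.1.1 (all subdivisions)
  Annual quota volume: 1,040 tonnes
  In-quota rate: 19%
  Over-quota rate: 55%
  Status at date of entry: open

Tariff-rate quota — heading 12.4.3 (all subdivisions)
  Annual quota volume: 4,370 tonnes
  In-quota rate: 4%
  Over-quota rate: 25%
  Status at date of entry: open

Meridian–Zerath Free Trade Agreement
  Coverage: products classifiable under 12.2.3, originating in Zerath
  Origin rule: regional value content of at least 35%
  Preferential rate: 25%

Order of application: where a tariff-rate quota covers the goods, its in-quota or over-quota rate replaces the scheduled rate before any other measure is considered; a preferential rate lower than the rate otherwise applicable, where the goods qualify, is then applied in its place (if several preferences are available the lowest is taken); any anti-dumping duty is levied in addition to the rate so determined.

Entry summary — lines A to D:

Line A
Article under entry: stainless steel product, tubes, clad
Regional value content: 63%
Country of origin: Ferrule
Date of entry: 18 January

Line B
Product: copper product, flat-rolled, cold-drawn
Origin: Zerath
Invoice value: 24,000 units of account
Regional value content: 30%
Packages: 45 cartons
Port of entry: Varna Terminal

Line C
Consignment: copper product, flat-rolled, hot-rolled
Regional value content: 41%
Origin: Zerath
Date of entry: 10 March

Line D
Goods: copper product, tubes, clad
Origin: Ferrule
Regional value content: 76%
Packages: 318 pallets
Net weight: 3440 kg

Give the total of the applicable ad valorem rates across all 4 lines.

Line A: stainless steel → 12.4; tubes → 12.4.3; clad → 12.4.3.1. Scheduled 7%. quota on 12.4.3 open → in-quota 4%; Ferrule agreement on 12.3.2.3: 12.4.3.1 not covered. → 4%.
Line B: copper → 12.2; flat-rolled → 12.2.3; cold-drawn → 12.2.3.1. Scheduled 38%. Zerath agreement on 12.2.3: RVC < 35%. → 38%.
Line C: copper → 12.2; flat-rolled → 12.2.3; hot-rolled → 12.2.3.3. Scheduled 14%. Zerath agreement on 12.2.3: RVC ≥ 35% → 25% available; preference 25% not lower than 14% → no reduction. → 14%.
Line D: copper → 12.2; tubes → 12.2.1; clad → 12.2.1.2. Scheduled 7%. Ferrule agreement on 12.3.2.3: 12.2.1.2 not covered. → 7%.
Sum: 4% + 38% + 14% + 7% = 63%.

63%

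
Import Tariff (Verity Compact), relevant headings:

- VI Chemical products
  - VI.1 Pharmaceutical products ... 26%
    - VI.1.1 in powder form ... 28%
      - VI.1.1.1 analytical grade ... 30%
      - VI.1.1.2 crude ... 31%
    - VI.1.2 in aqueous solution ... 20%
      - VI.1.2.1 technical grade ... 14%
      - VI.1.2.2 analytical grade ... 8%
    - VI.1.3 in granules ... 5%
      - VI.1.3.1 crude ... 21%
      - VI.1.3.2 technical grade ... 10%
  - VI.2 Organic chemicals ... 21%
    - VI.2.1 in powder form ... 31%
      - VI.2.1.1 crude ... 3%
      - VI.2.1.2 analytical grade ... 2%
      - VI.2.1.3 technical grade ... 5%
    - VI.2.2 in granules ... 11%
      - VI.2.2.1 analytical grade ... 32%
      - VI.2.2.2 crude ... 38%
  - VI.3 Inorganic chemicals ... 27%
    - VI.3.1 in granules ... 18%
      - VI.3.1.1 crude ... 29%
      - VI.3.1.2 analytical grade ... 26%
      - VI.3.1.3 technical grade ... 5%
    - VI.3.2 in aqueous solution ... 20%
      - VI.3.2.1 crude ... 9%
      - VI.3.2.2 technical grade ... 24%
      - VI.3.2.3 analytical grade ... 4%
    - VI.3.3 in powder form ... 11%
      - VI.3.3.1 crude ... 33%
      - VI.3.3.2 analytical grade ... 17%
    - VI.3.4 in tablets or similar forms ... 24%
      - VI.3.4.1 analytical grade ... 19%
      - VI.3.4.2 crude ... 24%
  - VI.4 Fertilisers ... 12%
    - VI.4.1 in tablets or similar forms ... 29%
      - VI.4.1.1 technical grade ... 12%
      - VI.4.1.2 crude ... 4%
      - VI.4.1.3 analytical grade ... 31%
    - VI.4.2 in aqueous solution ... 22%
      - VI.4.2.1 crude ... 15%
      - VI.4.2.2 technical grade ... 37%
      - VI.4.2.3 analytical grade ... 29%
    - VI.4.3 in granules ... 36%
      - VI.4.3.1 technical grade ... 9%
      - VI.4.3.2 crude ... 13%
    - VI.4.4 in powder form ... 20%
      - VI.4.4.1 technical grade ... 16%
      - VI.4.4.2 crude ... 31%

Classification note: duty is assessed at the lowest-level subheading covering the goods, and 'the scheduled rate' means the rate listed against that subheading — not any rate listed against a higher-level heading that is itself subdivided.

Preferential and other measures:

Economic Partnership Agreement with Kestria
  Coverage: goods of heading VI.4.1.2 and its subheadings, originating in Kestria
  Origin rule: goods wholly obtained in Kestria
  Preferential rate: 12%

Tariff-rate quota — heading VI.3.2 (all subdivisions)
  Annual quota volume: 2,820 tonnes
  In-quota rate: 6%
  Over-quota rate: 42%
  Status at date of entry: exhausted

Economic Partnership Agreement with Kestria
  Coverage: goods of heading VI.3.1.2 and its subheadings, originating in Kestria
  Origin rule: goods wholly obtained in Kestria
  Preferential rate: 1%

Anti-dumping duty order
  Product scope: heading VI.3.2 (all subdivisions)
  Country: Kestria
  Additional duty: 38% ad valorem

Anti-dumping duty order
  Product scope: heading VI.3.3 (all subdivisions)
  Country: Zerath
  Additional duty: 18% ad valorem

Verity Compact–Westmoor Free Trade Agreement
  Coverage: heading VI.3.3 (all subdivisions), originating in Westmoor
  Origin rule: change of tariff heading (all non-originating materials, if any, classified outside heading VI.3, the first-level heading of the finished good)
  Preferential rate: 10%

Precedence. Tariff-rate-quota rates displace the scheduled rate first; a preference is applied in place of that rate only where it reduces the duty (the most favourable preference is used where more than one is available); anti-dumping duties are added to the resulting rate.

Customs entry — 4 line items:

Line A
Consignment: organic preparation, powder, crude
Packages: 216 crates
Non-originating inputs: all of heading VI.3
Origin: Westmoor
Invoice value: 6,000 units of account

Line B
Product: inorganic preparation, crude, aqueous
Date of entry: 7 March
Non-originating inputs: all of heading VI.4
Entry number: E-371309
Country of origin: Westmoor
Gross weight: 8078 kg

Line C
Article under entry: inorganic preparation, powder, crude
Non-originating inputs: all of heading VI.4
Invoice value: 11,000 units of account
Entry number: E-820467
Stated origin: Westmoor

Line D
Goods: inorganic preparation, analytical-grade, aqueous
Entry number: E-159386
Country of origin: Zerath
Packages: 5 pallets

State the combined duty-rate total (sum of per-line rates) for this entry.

97%

Line A: organic → VI.2; powder → VI.2.1; crude → VI.2.1.1. Scheduled 3%. Westmoor agreement on VI.3.3: VI.2.1.1 not covered. → 3%.
Line B: inorganic → VI.3; aqueous → VI.3.2; crude → VI.3.2.1. Scheduled 9%. quota on VI.3.2 exhausted → over-quota 42%; Westmoor agreement on VI.3.3: VI.3.2.1 not covered. → 42%.
Line C: inorganic → VI.3; powder → VI.3.3; crude → VI.3.3.1. Scheduled 33%. Westmoor agreement on VI.3.3: CTH met → 10% available; preferential 10%. → 10%.
Line D: inorganic → VI.3; aqueous → VI.3.2; analytical-grade → VI.3.2.3. Scheduled 4%. quota on VI.3.2 exhausted → over-quota 42%. → 42%.
Sum: 3% + 42% + 10% + 42% = 97%.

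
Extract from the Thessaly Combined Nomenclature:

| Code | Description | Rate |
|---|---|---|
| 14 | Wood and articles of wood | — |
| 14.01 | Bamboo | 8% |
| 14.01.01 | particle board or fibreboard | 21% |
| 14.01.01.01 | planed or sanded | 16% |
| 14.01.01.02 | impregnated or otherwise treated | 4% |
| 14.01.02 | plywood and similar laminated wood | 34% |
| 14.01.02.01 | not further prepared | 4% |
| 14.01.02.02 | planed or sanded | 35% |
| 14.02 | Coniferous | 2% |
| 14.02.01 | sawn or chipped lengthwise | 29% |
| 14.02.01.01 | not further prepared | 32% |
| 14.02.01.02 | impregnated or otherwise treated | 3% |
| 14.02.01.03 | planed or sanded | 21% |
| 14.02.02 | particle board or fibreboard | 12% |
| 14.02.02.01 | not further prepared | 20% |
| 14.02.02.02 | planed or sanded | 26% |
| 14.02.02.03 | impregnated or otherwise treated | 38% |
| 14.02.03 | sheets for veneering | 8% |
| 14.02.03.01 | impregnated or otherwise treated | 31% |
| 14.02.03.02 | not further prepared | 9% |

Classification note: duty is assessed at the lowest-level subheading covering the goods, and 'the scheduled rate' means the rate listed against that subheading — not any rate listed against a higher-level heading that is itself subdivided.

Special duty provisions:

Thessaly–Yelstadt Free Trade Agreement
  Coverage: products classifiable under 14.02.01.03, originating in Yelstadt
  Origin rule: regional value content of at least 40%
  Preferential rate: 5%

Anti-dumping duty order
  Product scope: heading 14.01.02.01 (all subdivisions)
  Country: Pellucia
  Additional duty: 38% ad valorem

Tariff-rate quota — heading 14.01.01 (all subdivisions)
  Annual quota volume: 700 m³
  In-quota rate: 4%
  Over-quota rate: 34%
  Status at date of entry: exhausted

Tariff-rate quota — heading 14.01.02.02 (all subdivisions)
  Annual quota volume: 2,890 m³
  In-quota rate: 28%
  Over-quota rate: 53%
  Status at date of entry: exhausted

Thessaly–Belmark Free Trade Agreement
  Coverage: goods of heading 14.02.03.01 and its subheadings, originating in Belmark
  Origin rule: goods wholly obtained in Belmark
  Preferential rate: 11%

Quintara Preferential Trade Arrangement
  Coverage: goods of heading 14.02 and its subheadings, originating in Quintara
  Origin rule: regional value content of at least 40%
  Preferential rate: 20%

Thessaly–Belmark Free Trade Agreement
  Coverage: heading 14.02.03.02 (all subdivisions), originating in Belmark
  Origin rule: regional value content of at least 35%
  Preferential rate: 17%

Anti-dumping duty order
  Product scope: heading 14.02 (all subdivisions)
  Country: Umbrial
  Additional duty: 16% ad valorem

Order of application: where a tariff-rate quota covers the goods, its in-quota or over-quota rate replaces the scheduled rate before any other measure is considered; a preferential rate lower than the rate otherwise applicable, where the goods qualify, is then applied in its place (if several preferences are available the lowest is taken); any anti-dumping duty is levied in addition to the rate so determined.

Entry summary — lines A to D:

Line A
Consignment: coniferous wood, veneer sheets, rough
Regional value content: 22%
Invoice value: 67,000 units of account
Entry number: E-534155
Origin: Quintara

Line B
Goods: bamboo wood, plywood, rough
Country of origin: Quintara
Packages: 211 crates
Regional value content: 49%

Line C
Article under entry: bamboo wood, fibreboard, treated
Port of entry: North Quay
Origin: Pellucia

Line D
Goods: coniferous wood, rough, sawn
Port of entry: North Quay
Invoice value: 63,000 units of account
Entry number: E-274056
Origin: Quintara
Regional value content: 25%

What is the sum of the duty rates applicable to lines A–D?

Line A: coniferous → 14.02; veneer sheets → 14.02.03; rough → 14.02.03.02. Scheduled 9%. Quintara agreement on 14.02: RVC < 40%. → 9%.
Line B: bamboo → 14.01; plywood → 14.01.02; rough → 14.01.02.01. Scheduled 4%. Quintara agreement on 14.02: 14.01.02.01 not covered. → 4%.
Line C: bamboo → 14.01; fibreboard → 14.01.01; treated → 14.01.01.02. Scheduled 4%. quota on 14.01.01 exhausted → over-quota 34%. → 34%.
Line D: coniferous → 14.02; sawn → 14.02.01; rough → 14.02.01.01. Scheduled 32%. Quintara agreement on 14.02: RVC < 40%. → 32%.
Sum: 9% + 4% + 34% + 32% = 79%.

79%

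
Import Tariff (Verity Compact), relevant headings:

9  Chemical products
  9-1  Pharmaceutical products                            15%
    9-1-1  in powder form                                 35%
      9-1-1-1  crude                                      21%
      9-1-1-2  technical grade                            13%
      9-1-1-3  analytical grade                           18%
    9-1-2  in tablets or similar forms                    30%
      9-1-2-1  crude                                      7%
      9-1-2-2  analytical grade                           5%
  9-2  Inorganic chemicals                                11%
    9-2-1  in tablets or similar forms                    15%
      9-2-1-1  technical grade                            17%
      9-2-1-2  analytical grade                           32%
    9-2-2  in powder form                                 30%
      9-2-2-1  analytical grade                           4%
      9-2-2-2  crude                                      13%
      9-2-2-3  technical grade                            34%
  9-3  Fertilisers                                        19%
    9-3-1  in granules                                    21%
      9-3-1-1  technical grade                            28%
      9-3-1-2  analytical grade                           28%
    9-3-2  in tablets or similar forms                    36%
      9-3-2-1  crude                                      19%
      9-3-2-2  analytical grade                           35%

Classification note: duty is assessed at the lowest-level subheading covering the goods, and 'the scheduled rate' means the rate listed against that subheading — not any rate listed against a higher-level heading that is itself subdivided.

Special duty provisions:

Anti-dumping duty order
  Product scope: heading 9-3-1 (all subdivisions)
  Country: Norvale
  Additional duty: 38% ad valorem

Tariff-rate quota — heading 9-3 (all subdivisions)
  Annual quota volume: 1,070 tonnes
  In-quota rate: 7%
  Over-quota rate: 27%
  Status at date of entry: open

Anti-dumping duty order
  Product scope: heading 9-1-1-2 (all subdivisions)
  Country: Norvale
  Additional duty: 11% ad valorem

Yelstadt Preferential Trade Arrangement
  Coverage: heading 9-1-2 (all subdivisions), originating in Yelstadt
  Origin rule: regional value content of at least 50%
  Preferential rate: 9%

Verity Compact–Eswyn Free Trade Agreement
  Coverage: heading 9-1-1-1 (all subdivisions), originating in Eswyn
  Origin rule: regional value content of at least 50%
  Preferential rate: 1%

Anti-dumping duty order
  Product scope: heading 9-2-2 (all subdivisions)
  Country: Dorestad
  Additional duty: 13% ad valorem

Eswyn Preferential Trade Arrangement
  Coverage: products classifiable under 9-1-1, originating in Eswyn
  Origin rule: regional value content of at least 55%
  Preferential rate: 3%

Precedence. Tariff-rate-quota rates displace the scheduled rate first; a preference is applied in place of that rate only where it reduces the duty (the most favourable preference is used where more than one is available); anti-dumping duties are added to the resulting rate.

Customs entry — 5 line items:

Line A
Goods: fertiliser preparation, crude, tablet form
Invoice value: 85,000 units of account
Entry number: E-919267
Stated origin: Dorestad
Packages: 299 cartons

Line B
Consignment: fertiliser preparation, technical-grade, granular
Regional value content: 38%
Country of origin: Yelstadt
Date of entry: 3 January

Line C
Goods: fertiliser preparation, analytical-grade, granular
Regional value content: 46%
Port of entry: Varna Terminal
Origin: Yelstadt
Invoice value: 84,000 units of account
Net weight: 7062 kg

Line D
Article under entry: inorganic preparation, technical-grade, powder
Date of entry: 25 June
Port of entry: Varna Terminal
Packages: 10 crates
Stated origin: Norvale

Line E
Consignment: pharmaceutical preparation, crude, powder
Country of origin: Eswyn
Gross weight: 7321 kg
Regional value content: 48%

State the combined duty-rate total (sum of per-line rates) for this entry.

76%

Line A: fertiliser → 9-3; tablet form → 9-3-2; crude → 9-3-2-1. Scheduled 19%. quota on 9-3 open → in-quota 7%. → 7%.
Line B: fertiliser → 9-3; granular → 9-3-1; technical-grade → 9-3-1-1. Scheduled 28%. quota on 9-3 open → in-quota 7%; Yelstadt agreement on 9-1-2: 9-3-1-1 not covered. → 7%.
Line C: fertiliser → 9-3; granular → 9-3-1; analytical-grade → 9-3-1-2. Scheduled 28%. quota on 9-3 open → in-quota 7%; Yelstadt agreement on 9-1-2: 9-3-1-2 not covered. → 7%.
Line D: inorganic → 9-2; powder → 9-2-2; technical-grade → 9-2-2-3. Scheduled 34%. No special measure applies. → 34%.
Line E: pharmaceutical → 9-1; powder → 9-1-1; crude → 9-1-1-1. Scheduled 21%. Eswyn agreement on 9-1-1-1: RVC < 50%; Eswyn agreement on 9-1-1: RVC < 55%. → 21%.
Sum: 7% + 7% + 7% + 34% + 21% = 76%.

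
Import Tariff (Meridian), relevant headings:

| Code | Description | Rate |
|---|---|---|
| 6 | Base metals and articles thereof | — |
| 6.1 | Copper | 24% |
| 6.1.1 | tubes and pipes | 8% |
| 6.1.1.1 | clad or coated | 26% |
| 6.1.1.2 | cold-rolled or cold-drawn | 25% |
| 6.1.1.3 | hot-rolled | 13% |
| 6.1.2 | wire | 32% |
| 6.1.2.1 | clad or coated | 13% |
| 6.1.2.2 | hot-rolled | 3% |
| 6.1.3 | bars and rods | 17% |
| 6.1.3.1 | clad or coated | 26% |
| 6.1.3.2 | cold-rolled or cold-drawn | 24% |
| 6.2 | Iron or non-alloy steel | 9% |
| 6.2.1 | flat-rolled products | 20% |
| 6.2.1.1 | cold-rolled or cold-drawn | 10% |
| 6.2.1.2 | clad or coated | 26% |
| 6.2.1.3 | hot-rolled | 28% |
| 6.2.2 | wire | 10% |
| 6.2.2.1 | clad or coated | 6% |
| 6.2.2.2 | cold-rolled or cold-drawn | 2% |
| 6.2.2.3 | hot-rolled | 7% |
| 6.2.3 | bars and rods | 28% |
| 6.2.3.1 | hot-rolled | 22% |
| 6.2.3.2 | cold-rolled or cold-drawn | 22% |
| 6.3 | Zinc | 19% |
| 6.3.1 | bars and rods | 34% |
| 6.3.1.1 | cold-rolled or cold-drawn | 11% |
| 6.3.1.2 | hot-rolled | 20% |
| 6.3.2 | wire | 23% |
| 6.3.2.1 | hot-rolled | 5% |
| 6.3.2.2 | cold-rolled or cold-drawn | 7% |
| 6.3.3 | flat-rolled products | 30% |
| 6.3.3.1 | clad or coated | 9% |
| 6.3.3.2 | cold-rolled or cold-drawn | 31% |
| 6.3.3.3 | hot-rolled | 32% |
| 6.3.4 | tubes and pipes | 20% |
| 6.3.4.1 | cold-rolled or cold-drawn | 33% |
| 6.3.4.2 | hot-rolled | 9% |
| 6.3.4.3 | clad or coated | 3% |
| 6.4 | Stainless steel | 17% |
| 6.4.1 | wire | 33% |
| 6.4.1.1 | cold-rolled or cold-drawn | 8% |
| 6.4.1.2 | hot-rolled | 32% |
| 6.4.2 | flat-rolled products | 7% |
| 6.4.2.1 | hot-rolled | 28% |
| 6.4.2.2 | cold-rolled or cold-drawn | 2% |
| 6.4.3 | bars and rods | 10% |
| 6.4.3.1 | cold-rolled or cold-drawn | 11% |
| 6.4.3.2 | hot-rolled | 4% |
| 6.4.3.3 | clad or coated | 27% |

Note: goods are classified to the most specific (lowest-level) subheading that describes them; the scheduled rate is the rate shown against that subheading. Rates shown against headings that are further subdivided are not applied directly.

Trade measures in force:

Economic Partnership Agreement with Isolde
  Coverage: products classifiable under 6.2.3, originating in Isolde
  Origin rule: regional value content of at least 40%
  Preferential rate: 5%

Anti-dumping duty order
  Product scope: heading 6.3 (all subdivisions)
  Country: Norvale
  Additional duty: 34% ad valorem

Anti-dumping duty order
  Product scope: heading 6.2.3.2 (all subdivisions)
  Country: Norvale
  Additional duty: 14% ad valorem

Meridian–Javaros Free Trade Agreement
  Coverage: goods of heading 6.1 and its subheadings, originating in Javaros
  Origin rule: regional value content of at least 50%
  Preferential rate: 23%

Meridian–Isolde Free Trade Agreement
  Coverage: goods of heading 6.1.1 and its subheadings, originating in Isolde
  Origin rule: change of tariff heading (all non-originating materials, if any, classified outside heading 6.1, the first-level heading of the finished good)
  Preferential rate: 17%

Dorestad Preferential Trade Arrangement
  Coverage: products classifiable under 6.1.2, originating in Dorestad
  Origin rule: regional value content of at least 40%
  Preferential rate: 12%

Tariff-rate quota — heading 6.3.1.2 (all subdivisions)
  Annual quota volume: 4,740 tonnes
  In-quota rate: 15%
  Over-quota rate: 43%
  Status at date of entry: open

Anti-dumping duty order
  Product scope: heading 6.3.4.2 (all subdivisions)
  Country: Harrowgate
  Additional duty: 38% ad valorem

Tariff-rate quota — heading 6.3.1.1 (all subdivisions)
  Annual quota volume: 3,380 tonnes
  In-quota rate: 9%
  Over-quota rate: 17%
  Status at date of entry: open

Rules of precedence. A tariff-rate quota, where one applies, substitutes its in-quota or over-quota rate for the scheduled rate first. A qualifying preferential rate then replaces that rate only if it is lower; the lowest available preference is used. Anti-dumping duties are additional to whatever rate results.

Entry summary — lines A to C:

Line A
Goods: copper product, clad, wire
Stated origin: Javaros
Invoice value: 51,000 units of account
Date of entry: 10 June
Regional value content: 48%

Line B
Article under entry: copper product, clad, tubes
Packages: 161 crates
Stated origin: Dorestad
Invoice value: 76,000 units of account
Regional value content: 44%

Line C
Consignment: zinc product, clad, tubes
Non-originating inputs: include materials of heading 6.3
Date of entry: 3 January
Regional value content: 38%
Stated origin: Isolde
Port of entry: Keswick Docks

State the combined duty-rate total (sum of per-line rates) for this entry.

Line A: copper → 6.1; wire → 6.1.2; clad → 6.1.2.1. Scheduled 13%. Javaros agreement on 6.1: RVC < 50%. → 13%.
Line B: copper → 6.1; tubes → 6.1.1; clad → 6.1.1.1. Scheduled 26%. Dorestad agreement on 6.1.2: 6.1.1.1 not covered. → 26%.
Line C: zinc → 6.3; tubes → 6.3.4; clad → 6.3.4.3. Scheduled 3%. Isolde agreement on 6.2.3: 6.3.4.3 not covered; Isolde agreement on 6.1.1: 6.3.4.3 not covered. → 3%.
Sum: 13% + 26% + 3% = 42%.

42%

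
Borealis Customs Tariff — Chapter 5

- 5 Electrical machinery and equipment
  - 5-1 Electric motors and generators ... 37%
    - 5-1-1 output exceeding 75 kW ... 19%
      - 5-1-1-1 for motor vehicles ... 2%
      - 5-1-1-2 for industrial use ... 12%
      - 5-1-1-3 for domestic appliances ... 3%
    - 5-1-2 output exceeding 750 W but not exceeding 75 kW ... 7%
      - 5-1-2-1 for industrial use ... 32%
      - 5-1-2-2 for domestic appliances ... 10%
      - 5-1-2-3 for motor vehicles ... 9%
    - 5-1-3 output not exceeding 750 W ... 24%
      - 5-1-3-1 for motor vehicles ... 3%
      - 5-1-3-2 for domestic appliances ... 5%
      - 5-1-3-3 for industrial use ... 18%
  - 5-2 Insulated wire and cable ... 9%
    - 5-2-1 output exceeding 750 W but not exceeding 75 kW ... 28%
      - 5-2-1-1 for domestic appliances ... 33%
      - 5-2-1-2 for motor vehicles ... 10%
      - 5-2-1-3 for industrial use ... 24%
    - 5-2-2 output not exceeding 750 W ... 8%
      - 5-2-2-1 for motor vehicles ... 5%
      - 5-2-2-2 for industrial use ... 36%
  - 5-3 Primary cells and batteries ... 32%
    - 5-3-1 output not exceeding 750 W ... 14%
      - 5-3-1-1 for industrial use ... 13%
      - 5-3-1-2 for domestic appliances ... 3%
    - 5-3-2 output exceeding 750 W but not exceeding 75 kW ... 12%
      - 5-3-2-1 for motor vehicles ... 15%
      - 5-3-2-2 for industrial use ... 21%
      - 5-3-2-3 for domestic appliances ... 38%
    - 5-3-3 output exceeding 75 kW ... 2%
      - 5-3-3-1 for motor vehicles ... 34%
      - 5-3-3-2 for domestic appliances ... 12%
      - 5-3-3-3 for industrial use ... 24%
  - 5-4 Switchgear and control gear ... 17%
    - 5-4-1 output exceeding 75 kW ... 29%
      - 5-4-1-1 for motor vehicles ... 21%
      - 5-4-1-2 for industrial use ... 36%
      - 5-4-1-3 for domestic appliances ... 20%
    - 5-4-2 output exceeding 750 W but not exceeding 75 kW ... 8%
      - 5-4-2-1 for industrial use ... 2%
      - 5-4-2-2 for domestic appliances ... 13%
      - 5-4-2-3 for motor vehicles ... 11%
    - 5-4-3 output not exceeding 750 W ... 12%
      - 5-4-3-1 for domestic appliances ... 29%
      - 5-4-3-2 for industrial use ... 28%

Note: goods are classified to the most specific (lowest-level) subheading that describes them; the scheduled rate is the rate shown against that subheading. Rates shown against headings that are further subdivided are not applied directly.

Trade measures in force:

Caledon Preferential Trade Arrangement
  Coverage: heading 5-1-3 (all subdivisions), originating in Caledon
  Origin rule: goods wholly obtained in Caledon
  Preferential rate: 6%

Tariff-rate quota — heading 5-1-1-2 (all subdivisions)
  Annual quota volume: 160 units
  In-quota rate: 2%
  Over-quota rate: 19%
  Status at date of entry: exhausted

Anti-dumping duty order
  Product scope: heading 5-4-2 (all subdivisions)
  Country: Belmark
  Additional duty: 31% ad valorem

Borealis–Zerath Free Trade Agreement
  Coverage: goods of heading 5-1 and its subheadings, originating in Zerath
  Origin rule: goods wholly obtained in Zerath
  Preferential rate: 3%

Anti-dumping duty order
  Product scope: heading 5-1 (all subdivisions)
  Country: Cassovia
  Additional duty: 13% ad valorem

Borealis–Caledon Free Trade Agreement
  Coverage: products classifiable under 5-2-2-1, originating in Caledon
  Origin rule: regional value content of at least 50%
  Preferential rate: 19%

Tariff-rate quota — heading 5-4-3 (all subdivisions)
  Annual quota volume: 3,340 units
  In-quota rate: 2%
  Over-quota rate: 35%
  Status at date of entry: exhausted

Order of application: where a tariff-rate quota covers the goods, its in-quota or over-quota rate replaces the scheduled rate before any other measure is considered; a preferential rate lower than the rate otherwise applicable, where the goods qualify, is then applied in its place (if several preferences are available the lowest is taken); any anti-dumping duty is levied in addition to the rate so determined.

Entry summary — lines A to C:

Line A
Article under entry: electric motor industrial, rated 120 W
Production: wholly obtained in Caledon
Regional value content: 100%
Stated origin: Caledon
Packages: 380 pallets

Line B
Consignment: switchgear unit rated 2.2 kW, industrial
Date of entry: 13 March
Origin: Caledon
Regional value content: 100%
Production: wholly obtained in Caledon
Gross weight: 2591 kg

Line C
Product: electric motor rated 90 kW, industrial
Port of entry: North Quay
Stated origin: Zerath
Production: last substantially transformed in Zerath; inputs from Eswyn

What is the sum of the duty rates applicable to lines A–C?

27%

Line A: electric motor → 5-1; rated 120 W → 5-1-3; industrial → 5-1-3-3. Scheduled 18%. Caledon agreement on 5-1-3: wholly obtained → 6% available; Caledon agreement on 5-2-2-1: 5-1-3-3 not covered; preferential 6%. → 6%.
Line B: switchgear unit → 5-4; rated 2.2 kW → 5-4-2; industrial → 5-4-2-1. Scheduled 2%. Caledon agreement on 5-1-3: 5-4-2-1 not covered; Caledon agreement on 5-2-2-1: 5-4-2-1 not covered. → 2%.
Line C: electric motor → 5-1; rated 90 kW → 5-1-1; industrial → 5-1-1-2. Scheduled 12%. quota on 5-1-1-2 exhausted → over-quota 19%; Zerath agreement on 5-1: not wholly obtained. → 19%.
Sum: 6% + 2% + 19% = 27%.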